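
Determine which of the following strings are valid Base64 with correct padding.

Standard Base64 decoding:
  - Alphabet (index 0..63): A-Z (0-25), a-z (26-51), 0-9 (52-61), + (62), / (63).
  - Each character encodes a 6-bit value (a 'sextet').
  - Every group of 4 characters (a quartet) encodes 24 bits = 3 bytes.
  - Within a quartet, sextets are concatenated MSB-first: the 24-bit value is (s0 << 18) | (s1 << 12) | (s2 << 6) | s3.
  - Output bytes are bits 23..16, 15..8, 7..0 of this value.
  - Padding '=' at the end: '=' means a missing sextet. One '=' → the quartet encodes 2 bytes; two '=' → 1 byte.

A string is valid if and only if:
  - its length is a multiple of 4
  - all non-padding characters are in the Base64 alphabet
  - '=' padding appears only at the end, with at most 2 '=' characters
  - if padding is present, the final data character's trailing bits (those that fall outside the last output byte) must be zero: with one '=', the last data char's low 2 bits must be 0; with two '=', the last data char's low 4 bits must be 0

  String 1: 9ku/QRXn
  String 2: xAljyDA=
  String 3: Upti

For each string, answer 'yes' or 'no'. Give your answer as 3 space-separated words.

String 1: '9ku/QRXn' → valid
String 2: 'xAljyDA=' → valid
String 3: 'Upti' → valid

Answer: yes yes yes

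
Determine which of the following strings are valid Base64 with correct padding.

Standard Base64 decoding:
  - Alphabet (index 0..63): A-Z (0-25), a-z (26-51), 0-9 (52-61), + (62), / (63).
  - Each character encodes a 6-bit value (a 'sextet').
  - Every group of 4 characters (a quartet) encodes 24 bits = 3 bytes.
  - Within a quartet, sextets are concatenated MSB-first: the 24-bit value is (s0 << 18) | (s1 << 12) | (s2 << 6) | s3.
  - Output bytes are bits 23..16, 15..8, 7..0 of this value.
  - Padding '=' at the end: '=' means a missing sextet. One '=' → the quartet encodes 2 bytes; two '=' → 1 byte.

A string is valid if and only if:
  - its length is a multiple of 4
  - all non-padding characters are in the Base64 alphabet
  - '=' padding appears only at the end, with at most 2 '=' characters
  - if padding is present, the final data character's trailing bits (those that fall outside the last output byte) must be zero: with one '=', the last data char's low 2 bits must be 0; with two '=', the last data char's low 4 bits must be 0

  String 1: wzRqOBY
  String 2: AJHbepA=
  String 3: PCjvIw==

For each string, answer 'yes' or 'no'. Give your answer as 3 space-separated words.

Answer: no yes yes

Derivation:
String 1: 'wzRqOBY' → invalid (len=7 not mult of 4)
String 2: 'AJHbepA=' → valid
String 3: 'PCjvIw==' → valid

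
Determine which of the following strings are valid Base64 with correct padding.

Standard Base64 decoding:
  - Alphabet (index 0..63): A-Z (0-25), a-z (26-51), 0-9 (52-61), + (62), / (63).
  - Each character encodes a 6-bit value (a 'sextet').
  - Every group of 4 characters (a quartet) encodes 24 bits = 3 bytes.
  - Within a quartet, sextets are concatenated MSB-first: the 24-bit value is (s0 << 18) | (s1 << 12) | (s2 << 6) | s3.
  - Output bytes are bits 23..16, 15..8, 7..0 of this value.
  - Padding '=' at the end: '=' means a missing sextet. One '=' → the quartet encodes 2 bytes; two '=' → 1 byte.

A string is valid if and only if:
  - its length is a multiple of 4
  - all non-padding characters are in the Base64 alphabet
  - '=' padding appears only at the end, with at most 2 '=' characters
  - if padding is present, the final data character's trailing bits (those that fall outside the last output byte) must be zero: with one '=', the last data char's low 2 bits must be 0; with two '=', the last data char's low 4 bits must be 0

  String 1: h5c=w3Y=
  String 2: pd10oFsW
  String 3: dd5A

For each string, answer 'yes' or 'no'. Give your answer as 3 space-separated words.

String 1: 'h5c=w3Y=' → invalid (bad char(s): ['=']; '=' in middle)
String 2: 'pd10oFsW' → valid
String 3: 'dd5A' → valid

Answer: no yes yes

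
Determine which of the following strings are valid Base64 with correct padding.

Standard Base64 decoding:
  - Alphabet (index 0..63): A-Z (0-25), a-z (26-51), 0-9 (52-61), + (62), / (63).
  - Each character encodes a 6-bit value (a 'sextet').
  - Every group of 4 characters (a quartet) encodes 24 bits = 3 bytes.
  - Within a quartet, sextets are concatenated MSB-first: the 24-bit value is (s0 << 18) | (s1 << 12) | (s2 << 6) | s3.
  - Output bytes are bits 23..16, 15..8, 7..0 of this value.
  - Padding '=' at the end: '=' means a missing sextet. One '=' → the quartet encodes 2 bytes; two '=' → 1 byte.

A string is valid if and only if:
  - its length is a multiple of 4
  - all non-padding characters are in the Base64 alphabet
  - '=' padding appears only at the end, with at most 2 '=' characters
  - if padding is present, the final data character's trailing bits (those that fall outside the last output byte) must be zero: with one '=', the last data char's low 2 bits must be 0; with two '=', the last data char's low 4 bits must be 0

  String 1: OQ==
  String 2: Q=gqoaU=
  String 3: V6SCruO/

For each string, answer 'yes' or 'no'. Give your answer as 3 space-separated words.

String 1: 'OQ==' → valid
String 2: 'Q=gqoaU=' → invalid (bad char(s): ['=']; '=' in middle)
String 3: 'V6SCruO/' → valid

Answer: yes no yes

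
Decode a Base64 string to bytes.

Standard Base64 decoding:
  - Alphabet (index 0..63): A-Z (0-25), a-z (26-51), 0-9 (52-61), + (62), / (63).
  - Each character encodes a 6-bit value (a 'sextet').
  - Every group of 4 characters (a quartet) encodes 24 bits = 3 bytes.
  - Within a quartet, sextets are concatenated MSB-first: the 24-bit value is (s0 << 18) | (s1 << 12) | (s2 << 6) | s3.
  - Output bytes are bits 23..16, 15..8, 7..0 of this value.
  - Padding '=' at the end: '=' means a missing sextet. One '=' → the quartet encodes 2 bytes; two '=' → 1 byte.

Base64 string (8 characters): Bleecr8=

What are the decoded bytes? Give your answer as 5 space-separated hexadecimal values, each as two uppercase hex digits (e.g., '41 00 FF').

Answer: 06 57 9E 72 BF

Derivation:
After char 0 ('B'=1): chars_in_quartet=1 acc=0x1 bytes_emitted=0
After char 1 ('l'=37): chars_in_quartet=2 acc=0x65 bytes_emitted=0
After char 2 ('e'=30): chars_in_quartet=3 acc=0x195E bytes_emitted=0
After char 3 ('e'=30): chars_in_quartet=4 acc=0x6579E -> emit 06 57 9E, reset; bytes_emitted=3
After char 4 ('c'=28): chars_in_quartet=1 acc=0x1C bytes_emitted=3
After char 5 ('r'=43): chars_in_quartet=2 acc=0x72B bytes_emitted=3
After char 6 ('8'=60): chars_in_quartet=3 acc=0x1CAFC bytes_emitted=3
Padding '=': partial quartet acc=0x1CAFC -> emit 72 BF; bytes_emitted=5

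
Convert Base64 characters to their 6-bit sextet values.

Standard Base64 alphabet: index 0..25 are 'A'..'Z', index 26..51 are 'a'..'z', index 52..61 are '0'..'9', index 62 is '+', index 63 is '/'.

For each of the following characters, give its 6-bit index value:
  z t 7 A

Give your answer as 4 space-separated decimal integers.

'z': a..z range, 26 + ord('z') − ord('a') = 51
't': a..z range, 26 + ord('t') − ord('a') = 45
'7': 0..9 range, 52 + ord('7') − ord('0') = 59
'A': A..Z range, ord('A') − ord('A') = 0

Answer: 51 45 59 0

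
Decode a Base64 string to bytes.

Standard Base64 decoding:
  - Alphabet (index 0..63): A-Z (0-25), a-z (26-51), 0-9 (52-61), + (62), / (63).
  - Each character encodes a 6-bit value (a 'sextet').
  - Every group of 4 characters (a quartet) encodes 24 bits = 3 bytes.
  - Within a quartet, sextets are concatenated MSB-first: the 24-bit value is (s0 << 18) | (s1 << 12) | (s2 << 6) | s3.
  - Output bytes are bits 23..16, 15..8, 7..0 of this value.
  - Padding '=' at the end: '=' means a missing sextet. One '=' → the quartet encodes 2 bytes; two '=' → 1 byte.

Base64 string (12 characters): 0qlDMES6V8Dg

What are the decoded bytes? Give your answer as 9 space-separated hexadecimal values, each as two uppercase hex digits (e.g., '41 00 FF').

After char 0 ('0'=52): chars_in_quartet=1 acc=0x34 bytes_emitted=0
After char 1 ('q'=42): chars_in_quartet=2 acc=0xD2A bytes_emitted=0
After char 2 ('l'=37): chars_in_quartet=3 acc=0x34AA5 bytes_emitted=0
After char 3 ('D'=3): chars_in_quartet=4 acc=0xD2A943 -> emit D2 A9 43, reset; bytes_emitted=3
After char 4 ('M'=12): chars_in_quartet=1 acc=0xC bytes_emitted=3
After char 5 ('E'=4): chars_in_quartet=2 acc=0x304 bytes_emitted=3
After char 6 ('S'=18): chars_in_quartet=3 acc=0xC112 bytes_emitted=3
After char 7 ('6'=58): chars_in_quartet=4 acc=0x3044BA -> emit 30 44 BA, reset; bytes_emitted=6
After char 8 ('V'=21): chars_in_quartet=1 acc=0x15 bytes_emitted=6
After char 9 ('8'=60): chars_in_quartet=2 acc=0x57C bytes_emitted=6
After char 10 ('D'=3): chars_in_quartet=3 acc=0x15F03 bytes_emitted=6
After char 11 ('g'=32): chars_in_quartet=4 acc=0x57C0E0 -> emit 57 C0 E0, reset; bytes_emitted=9

Answer: D2 A9 43 30 44 BA 57 C0 E0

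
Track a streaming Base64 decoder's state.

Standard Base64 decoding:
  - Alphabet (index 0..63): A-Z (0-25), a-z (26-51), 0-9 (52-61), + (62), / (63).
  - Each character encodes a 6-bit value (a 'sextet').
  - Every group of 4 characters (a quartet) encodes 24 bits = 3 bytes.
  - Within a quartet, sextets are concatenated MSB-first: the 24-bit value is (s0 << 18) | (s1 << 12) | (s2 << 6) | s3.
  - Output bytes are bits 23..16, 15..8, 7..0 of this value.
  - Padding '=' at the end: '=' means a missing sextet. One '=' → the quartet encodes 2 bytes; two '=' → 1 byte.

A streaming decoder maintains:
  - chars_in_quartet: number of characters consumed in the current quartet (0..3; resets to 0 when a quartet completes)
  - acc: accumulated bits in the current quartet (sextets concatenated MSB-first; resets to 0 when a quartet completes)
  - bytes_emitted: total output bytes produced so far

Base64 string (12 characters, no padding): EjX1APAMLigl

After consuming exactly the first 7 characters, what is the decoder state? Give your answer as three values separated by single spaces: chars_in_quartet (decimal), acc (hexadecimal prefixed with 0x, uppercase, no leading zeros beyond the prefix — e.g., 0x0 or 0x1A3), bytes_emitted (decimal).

After char 0 ('E'=4): chars_in_quartet=1 acc=0x4 bytes_emitted=0
After char 1 ('j'=35): chars_in_quartet=2 acc=0x123 bytes_emitted=0
After char 2 ('X'=23): chars_in_quartet=3 acc=0x48D7 bytes_emitted=0
After char 3 ('1'=53): chars_in_quartet=4 acc=0x1235F5 -> emit 12 35 F5, reset; bytes_emitted=3
After char 4 ('A'=0): chars_in_quartet=1 acc=0x0 bytes_emitted=3
After char 5 ('P'=15): chars_in_quartet=2 acc=0xF bytes_emitted=3
After char 6 ('A'=0): chars_in_quartet=3 acc=0x3C0 bytes_emitted=3

Answer: 3 0x3C0 3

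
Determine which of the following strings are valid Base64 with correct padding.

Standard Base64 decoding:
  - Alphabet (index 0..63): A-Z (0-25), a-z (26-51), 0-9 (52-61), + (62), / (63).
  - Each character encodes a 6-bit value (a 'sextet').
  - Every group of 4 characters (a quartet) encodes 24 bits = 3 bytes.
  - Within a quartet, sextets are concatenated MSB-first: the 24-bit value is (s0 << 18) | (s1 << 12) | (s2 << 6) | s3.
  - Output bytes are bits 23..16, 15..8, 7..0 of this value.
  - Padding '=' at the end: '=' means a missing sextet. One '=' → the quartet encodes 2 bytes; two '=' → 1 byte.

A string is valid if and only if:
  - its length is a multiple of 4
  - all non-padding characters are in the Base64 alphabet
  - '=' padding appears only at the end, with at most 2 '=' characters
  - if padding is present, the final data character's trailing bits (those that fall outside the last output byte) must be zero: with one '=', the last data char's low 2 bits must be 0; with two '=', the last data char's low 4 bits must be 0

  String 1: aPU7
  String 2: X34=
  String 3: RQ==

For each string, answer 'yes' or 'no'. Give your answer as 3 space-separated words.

Answer: yes yes yes

Derivation:
String 1: 'aPU7' → valid
String 2: 'X34=' → valid
String 3: 'RQ==' → valid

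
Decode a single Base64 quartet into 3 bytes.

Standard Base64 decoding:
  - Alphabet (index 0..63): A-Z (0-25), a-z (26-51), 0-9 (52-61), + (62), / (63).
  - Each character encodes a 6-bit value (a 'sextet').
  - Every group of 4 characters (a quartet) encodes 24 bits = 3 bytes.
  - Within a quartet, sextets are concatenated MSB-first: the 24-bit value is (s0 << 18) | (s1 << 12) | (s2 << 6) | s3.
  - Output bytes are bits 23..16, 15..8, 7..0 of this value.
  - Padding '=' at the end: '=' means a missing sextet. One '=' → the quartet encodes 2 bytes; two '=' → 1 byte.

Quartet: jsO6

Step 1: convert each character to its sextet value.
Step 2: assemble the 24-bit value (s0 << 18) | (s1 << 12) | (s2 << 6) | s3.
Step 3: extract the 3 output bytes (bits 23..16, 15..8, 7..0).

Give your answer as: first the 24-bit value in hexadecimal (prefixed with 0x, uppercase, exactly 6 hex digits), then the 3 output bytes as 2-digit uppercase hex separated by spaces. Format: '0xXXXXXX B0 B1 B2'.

Sextets: j=35, s=44, O=14, 6=58
24-bit: (35<<18) | (44<<12) | (14<<6) | 58
      = 0x8C0000 | 0x02C000 | 0x000380 | 0x00003A
      = 0x8EC3BA
Bytes: (v>>16)&0xFF=8E, (v>>8)&0xFF=C3, v&0xFF=BA

Answer: 0x8EC3BA 8E C3 BA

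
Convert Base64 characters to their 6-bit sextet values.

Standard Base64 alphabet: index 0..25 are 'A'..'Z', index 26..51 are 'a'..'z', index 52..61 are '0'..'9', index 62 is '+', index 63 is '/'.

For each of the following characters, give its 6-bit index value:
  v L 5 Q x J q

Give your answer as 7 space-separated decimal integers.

'v': a..z range, 26 + ord('v') − ord('a') = 47
'L': A..Z range, ord('L') − ord('A') = 11
'5': 0..9 range, 52 + ord('5') − ord('0') = 57
'Q': A..Z range, ord('Q') − ord('A') = 16
'x': a..z range, 26 + ord('x') − ord('a') = 49
'J': A..Z range, ord('J') − ord('A') = 9
'q': a..z range, 26 + ord('q') − ord('a') = 42

Answer: 47 11 57 16 49 9 42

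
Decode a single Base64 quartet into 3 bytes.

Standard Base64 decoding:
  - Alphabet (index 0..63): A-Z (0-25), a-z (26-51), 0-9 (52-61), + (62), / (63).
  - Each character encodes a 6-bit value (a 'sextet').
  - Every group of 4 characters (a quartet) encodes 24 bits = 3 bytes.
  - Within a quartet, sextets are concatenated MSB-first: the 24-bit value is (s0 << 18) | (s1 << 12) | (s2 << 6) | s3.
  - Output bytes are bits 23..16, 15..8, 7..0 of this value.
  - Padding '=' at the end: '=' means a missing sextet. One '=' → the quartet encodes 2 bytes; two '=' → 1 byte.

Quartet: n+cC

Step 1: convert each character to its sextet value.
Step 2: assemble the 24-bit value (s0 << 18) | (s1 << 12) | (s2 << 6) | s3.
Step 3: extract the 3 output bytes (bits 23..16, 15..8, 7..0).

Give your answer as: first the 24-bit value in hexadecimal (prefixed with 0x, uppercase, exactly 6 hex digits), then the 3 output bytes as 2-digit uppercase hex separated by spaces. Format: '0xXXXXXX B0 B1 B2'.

Answer: 0x9FE702 9F E7 02

Derivation:
Sextets: n=39, +=62, c=28, C=2
24-bit: (39<<18) | (62<<12) | (28<<6) | 2
      = 0x9C0000 | 0x03E000 | 0x000700 | 0x000002
      = 0x9FE702
Bytes: (v>>16)&0xFF=9F, (v>>8)&0xFF=E7, v&0xFF=02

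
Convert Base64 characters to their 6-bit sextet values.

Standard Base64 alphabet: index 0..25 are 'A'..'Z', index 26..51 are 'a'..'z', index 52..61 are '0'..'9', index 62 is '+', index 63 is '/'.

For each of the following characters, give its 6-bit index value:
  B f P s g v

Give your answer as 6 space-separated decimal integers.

'B': A..Z range, ord('B') − ord('A') = 1
'f': a..z range, 26 + ord('f') − ord('a') = 31
'P': A..Z range, ord('P') − ord('A') = 15
's': a..z range, 26 + ord('s') − ord('a') = 44
'g': a..z range, 26 + ord('g') − ord('a') = 32
'v': a..z range, 26 + ord('v') − ord('a') = 47

Answer: 1 31 15 44 32 47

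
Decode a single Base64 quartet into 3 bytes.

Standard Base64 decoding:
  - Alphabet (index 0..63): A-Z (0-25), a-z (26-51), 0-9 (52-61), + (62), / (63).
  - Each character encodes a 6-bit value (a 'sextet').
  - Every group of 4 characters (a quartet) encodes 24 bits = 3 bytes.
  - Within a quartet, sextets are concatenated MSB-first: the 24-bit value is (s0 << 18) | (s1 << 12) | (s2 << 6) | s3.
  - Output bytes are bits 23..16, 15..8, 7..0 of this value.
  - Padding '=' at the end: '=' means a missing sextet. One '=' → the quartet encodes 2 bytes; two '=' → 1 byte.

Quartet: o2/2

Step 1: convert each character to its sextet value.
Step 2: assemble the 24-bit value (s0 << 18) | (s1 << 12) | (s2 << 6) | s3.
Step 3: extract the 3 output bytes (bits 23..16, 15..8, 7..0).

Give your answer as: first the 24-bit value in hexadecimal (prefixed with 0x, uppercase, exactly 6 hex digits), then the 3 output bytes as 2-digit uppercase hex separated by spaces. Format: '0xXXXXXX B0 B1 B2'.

Sextets: o=40, 2=54, /=63, 2=54
24-bit: (40<<18) | (54<<12) | (63<<6) | 54
      = 0xA00000 | 0x036000 | 0x000FC0 | 0x000036
      = 0xA36FF6
Bytes: (v>>16)&0xFF=A3, (v>>8)&0xFF=6F, v&0xFF=F6

Answer: 0xA36FF6 A3 6F F6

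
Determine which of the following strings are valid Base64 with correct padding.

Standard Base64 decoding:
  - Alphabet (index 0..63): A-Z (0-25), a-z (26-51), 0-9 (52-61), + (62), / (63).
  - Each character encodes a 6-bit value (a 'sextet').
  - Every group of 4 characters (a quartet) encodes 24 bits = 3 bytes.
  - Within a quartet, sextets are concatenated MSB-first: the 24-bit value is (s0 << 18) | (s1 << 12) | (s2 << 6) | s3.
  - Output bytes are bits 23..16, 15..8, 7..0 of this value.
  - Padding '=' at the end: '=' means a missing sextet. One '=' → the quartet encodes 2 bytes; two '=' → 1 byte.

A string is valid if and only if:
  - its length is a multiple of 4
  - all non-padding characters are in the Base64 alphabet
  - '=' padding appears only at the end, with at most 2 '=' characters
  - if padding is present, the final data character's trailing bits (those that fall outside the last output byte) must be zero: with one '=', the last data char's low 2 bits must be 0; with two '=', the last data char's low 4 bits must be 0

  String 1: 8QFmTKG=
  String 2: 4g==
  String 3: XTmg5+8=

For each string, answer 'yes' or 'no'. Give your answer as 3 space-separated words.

String 1: '8QFmTKG=' → invalid (bad trailing bits)
String 2: '4g==' → valid
String 3: 'XTmg5+8=' → valid

Answer: no yes yes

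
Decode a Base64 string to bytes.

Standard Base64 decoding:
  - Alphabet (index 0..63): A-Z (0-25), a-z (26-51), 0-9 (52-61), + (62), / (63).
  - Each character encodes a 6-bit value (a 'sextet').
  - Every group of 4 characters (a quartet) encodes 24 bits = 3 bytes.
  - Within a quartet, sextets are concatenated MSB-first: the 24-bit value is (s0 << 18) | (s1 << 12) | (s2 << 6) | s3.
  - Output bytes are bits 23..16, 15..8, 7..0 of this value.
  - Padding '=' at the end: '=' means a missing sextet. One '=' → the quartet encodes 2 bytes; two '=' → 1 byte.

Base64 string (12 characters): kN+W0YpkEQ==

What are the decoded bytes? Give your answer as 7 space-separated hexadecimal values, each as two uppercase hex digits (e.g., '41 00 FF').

Answer: 90 DF 96 D1 8A 64 11

Derivation:
After char 0 ('k'=36): chars_in_quartet=1 acc=0x24 bytes_emitted=0
After char 1 ('N'=13): chars_in_quartet=2 acc=0x90D bytes_emitted=0
After char 2 ('+'=62): chars_in_quartet=3 acc=0x2437E bytes_emitted=0
After char 3 ('W'=22): chars_in_quartet=4 acc=0x90DF96 -> emit 90 DF 96, reset; bytes_emitted=3
After char 4 ('0'=52): chars_in_quartet=1 acc=0x34 bytes_emitted=3
After char 5 ('Y'=24): chars_in_quartet=2 acc=0xD18 bytes_emitted=3
After char 6 ('p'=41): chars_in_quartet=3 acc=0x34629 bytes_emitted=3
After char 7 ('k'=36): chars_in_quartet=4 acc=0xD18A64 -> emit D1 8A 64, reset; bytes_emitted=6
After char 8 ('E'=4): chars_in_quartet=1 acc=0x4 bytes_emitted=6
After char 9 ('Q'=16): chars_in_quartet=2 acc=0x110 bytes_emitted=6
Padding '==': partial quartet acc=0x110 -> emit 11; bytes_emitted=7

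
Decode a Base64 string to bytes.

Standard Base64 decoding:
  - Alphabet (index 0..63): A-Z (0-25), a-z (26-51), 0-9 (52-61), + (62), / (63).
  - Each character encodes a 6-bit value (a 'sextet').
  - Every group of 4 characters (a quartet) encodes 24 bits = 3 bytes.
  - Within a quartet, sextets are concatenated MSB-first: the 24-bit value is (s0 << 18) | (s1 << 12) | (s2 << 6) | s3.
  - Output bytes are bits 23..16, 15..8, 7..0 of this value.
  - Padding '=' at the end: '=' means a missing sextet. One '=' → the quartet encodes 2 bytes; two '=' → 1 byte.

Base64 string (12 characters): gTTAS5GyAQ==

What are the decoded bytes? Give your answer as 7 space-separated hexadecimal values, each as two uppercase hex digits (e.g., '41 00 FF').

After char 0 ('g'=32): chars_in_quartet=1 acc=0x20 bytes_emitted=0
After char 1 ('T'=19): chars_in_quartet=2 acc=0x813 bytes_emitted=0
After char 2 ('T'=19): chars_in_quartet=3 acc=0x204D3 bytes_emitted=0
After char 3 ('A'=0): chars_in_quartet=4 acc=0x8134C0 -> emit 81 34 C0, reset; bytes_emitted=3
After char 4 ('S'=18): chars_in_quartet=1 acc=0x12 bytes_emitted=3
After char 5 ('5'=57): chars_in_quartet=2 acc=0x4B9 bytes_emitted=3
After char 6 ('G'=6): chars_in_quartet=3 acc=0x12E46 bytes_emitted=3
After char 7 ('y'=50): chars_in_quartet=4 acc=0x4B91B2 -> emit 4B 91 B2, reset; bytes_emitted=6
After char 8 ('A'=0): chars_in_quartet=1 acc=0x0 bytes_emitted=6
After char 9 ('Q'=16): chars_in_quartet=2 acc=0x10 bytes_emitted=6
Padding '==': partial quartet acc=0x10 -> emit 01; bytes_emitted=7

Answer: 81 34 C0 4B 91 B2 01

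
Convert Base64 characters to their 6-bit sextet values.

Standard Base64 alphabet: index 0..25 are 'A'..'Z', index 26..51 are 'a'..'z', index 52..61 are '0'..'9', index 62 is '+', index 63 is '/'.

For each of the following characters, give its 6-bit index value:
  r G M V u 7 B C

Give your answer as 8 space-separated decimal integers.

Answer: 43 6 12 21 46 59 1 2

Derivation:
'r': a..z range, 26 + ord('r') − ord('a') = 43
'G': A..Z range, ord('G') − ord('A') = 6
'M': A..Z range, ord('M') − ord('A') = 12
'V': A..Z range, ord('V') − ord('A') = 21
'u': a..z range, 26 + ord('u') − ord('a') = 46
'7': 0..9 range, 52 + ord('7') − ord('0') = 59
'B': A..Z range, ord('B') − ord('A') = 1
'C': A..Z range, ord('C') − ord('A') = 2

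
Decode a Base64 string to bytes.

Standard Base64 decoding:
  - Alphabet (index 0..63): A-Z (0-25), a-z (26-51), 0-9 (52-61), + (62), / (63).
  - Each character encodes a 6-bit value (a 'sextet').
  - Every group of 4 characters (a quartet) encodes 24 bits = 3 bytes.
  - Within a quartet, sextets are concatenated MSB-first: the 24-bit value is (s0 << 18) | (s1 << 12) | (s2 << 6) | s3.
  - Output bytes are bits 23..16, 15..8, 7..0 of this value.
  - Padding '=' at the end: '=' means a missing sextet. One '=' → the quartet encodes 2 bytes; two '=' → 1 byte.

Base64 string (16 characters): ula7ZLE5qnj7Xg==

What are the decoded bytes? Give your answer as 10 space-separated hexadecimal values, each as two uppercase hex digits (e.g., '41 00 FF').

Answer: BA 56 BB 64 B1 39 AA 78 FB 5E

Derivation:
After char 0 ('u'=46): chars_in_quartet=1 acc=0x2E bytes_emitted=0
After char 1 ('l'=37): chars_in_quartet=2 acc=0xBA5 bytes_emitted=0
After char 2 ('a'=26): chars_in_quartet=3 acc=0x2E95A bytes_emitted=0
After char 3 ('7'=59): chars_in_quartet=4 acc=0xBA56BB -> emit BA 56 BB, reset; bytes_emitted=3
After char 4 ('Z'=25): chars_in_quartet=1 acc=0x19 bytes_emitted=3
After char 5 ('L'=11): chars_in_quartet=2 acc=0x64B bytes_emitted=3
After char 6 ('E'=4): chars_in_quartet=3 acc=0x192C4 bytes_emitted=3
After char 7 ('5'=57): chars_in_quartet=4 acc=0x64B139 -> emit 64 B1 39, reset; bytes_emitted=6
After char 8 ('q'=42): chars_in_quartet=1 acc=0x2A bytes_emitted=6
After char 9 ('n'=39): chars_in_quartet=2 acc=0xAA7 bytes_emitted=6
After char 10 ('j'=35): chars_in_quartet=3 acc=0x2A9E3 bytes_emitted=6
After char 11 ('7'=59): chars_in_quartet=4 acc=0xAA78FB -> emit AA 78 FB, reset; bytes_emitted=9
After char 12 ('X'=23): chars_in_quartet=1 acc=0x17 bytes_emitted=9
After char 13 ('g'=32): chars_in_quartet=2 acc=0x5E0 bytes_emitted=9
Padding '==': partial quartet acc=0x5E0 -> emit 5E; bytes_emitted=10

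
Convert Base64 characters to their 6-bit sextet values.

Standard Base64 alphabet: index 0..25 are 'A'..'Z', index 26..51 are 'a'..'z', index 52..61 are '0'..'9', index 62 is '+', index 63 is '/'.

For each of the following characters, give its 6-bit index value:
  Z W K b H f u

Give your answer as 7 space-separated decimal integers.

'Z': A..Z range, ord('Z') − ord('A') = 25
'W': A..Z range, ord('W') − ord('A') = 22
'K': A..Z range, ord('K') − ord('A') = 10
'b': a..z range, 26 + ord('b') − ord('a') = 27
'H': A..Z range, ord('H') − ord('A') = 7
'f': a..z range, 26 + ord('f') − ord('a') = 31
'u': a..z range, 26 + ord('u') − ord('a') = 46

Answer: 25 22 10 27 7 31 46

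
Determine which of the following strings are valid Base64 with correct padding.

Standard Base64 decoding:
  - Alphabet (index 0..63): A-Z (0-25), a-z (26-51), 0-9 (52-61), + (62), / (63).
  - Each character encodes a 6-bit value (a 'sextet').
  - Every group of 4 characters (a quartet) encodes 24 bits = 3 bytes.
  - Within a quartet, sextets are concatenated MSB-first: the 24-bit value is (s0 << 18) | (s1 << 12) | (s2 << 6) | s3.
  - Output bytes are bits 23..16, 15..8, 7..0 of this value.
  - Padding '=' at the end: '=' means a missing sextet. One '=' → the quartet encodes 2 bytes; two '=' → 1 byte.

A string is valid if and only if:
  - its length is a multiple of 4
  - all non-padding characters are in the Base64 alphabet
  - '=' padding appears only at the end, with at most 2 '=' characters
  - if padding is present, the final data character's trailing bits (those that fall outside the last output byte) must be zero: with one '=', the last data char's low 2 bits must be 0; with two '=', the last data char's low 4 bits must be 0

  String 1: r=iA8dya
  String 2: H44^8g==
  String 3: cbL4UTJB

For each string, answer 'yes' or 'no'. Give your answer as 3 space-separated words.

Answer: no no yes

Derivation:
String 1: 'r=iA8dya' → invalid (bad char(s): ['=']; '=' in middle)
String 2: 'H44^8g==' → invalid (bad char(s): ['^'])
String 3: 'cbL4UTJB' → valid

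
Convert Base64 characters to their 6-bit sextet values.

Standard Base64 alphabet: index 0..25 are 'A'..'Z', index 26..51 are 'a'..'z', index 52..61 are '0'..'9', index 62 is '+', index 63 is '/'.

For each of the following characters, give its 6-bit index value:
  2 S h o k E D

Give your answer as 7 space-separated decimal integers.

'2': 0..9 range, 52 + ord('2') − ord('0') = 54
'S': A..Z range, ord('S') − ord('A') = 18
'h': a..z range, 26 + ord('h') − ord('a') = 33
'o': a..z range, 26 + ord('o') − ord('a') = 40
'k': a..z range, 26 + ord('k') − ord('a') = 36
'E': A..Z range, ord('E') − ord('A') = 4
'D': A..Z range, ord('D') − ord('A') = 3

Answer: 54 18 33 40 36 4 3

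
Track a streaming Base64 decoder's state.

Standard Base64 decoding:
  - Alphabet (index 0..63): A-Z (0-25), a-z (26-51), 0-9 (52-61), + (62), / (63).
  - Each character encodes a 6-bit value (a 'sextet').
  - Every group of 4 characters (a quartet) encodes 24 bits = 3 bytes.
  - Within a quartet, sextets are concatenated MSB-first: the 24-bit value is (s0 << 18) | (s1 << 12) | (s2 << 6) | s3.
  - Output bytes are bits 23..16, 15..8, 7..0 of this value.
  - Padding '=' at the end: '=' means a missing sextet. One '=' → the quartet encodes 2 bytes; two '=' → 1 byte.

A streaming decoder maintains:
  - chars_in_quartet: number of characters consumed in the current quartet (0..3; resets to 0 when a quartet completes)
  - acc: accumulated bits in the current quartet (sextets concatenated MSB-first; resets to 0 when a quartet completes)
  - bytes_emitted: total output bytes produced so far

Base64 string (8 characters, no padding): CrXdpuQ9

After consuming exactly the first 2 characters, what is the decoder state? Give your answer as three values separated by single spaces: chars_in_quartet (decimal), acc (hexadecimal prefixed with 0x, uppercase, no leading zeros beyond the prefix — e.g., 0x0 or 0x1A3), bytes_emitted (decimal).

After char 0 ('C'=2): chars_in_quartet=1 acc=0x2 bytes_emitted=0
After char 1 ('r'=43): chars_in_quartet=2 acc=0xAB bytes_emitted=0

Answer: 2 0xAB 0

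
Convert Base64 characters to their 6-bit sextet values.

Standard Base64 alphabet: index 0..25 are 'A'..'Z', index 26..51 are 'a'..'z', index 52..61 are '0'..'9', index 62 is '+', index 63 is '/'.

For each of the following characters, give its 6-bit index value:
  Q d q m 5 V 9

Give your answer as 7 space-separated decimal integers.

Answer: 16 29 42 38 57 21 61

Derivation:
'Q': A..Z range, ord('Q') − ord('A') = 16
'd': a..z range, 26 + ord('d') − ord('a') = 29
'q': a..z range, 26 + ord('q') − ord('a') = 42
'm': a..z range, 26 + ord('m') − ord('a') = 38
'5': 0..9 range, 52 + ord('5') − ord('0') = 57
'V': A..Z range, ord('V') − ord('A') = 21
'9': 0..9 range, 52 + ord('9') − ord('0') = 61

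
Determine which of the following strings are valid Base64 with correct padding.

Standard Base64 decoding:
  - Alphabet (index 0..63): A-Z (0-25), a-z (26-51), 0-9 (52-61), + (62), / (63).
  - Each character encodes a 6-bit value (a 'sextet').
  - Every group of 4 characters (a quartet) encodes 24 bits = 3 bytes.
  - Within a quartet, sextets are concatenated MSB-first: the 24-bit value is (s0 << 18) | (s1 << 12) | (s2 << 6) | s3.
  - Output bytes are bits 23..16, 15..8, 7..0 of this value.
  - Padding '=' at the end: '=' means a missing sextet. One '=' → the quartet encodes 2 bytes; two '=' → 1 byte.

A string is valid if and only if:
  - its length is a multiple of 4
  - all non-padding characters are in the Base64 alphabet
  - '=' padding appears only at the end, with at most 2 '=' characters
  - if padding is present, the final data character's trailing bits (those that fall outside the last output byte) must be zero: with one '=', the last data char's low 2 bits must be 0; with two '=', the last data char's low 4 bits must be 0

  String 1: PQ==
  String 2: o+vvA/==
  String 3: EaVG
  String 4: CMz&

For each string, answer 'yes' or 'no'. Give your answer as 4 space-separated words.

String 1: 'PQ==' → valid
String 2: 'o+vvA/==' → invalid (bad trailing bits)
String 3: 'EaVG' → valid
String 4: 'CMz&' → invalid (bad char(s): ['&'])

Answer: yes no yes no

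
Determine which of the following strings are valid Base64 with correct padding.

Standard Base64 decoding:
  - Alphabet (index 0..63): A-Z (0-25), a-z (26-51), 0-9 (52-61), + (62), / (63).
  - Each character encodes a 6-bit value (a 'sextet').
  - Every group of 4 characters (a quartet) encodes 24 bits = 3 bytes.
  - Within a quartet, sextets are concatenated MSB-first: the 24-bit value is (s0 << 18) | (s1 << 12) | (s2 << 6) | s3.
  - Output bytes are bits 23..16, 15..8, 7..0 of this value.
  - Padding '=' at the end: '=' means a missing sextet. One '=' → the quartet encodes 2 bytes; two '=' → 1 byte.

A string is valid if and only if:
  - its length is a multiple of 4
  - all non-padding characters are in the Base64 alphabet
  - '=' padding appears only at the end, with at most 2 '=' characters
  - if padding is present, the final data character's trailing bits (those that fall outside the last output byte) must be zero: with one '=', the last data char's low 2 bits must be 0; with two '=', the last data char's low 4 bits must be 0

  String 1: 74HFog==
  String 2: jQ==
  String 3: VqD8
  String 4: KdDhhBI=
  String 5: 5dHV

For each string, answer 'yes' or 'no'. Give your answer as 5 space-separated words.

String 1: '74HFog==' → valid
String 2: 'jQ==' → valid
String 3: 'VqD8' → valid
String 4: 'KdDhhBI=' → valid
String 5: '5dHV' → valid

Answer: yes yes yes yes yes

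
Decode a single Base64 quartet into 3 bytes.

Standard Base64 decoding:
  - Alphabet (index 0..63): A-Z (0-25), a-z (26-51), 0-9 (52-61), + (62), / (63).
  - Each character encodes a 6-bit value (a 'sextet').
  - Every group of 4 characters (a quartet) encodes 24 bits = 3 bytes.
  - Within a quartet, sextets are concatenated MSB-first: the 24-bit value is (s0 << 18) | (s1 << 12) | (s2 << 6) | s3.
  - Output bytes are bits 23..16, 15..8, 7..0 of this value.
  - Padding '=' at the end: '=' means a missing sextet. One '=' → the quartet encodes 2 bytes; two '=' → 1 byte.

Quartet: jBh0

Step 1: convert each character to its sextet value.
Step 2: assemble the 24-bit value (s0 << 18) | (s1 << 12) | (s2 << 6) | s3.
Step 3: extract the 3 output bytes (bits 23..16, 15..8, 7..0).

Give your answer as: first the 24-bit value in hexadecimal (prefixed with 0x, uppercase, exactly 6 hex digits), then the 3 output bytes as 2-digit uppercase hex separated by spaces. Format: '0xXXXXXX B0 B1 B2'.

Sextets: j=35, B=1, h=33, 0=52
24-bit: (35<<18) | (1<<12) | (33<<6) | 52
      = 0x8C0000 | 0x001000 | 0x000840 | 0x000034
      = 0x8C1874
Bytes: (v>>16)&0xFF=8C, (v>>8)&0xFF=18, v&0xFF=74

Answer: 0x8C1874 8C 18 74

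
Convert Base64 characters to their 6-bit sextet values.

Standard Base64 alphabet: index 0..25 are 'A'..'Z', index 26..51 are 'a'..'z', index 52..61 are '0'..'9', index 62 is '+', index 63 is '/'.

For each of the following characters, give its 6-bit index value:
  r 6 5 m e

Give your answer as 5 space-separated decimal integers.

Answer: 43 58 57 38 30

Derivation:
'r': a..z range, 26 + ord('r') − ord('a') = 43
'6': 0..9 range, 52 + ord('6') − ord('0') = 58
'5': 0..9 range, 52 + ord('5') − ord('0') = 57
'm': a..z range, 26 + ord('m') − ord('a') = 38
'e': a..z range, 26 + ord('e') − ord('a') = 30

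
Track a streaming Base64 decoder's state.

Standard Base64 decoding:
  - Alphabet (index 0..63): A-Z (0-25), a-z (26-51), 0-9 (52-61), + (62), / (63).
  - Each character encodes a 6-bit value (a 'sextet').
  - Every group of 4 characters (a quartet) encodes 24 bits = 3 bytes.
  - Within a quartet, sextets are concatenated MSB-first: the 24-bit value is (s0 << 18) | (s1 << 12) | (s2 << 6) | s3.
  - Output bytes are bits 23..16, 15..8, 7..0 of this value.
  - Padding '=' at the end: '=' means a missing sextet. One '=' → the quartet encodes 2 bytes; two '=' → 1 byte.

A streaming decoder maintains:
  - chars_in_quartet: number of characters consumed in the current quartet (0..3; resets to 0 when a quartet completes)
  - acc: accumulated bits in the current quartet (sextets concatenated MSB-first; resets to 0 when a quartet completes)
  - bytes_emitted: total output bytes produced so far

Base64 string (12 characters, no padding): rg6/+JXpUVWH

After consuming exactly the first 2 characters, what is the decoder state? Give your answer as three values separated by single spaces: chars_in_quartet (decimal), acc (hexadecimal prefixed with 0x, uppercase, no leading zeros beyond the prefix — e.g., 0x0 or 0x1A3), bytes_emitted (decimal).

Answer: 2 0xAE0 0

Derivation:
After char 0 ('r'=43): chars_in_quartet=1 acc=0x2B bytes_emitted=0
After char 1 ('g'=32): chars_in_quartet=2 acc=0xAE0 bytes_emitted=0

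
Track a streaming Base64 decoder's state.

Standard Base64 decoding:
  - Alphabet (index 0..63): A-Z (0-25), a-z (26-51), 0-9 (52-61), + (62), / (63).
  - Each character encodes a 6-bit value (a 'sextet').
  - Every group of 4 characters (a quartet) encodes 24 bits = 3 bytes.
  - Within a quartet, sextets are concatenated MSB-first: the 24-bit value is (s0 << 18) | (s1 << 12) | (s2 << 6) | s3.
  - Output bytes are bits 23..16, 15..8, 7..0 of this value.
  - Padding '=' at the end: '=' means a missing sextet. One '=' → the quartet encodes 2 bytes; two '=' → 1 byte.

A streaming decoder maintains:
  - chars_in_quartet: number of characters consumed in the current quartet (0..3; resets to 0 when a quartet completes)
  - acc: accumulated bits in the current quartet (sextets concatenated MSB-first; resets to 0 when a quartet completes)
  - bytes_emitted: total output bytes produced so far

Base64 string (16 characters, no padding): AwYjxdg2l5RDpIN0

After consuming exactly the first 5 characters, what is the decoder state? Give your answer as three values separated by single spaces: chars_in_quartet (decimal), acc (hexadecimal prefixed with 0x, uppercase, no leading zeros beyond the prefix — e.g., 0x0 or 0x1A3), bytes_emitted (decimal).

After char 0 ('A'=0): chars_in_quartet=1 acc=0x0 bytes_emitted=0
After char 1 ('w'=48): chars_in_quartet=2 acc=0x30 bytes_emitted=0
After char 2 ('Y'=24): chars_in_quartet=3 acc=0xC18 bytes_emitted=0
After char 3 ('j'=35): chars_in_quartet=4 acc=0x30623 -> emit 03 06 23, reset; bytes_emitted=3
After char 4 ('x'=49): chars_in_quartet=1 acc=0x31 bytes_emitted=3

Answer: 1 0x31 3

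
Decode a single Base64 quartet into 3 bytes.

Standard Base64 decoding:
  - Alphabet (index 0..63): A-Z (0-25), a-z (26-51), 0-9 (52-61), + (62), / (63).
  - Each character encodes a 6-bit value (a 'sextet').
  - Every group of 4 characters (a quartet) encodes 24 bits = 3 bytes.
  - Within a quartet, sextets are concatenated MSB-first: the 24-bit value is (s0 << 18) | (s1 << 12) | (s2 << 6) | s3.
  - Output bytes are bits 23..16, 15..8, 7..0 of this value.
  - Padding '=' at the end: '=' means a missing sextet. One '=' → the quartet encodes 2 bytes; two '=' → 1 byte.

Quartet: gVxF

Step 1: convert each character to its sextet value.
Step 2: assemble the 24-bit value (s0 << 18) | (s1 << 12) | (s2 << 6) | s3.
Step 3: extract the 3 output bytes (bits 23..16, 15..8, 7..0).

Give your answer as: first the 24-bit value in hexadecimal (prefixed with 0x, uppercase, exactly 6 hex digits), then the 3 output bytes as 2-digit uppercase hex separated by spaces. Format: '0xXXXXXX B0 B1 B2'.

Answer: 0x815C45 81 5C 45

Derivation:
Sextets: g=32, V=21, x=49, F=5
24-bit: (32<<18) | (21<<12) | (49<<6) | 5
      = 0x800000 | 0x015000 | 0x000C40 | 0x000005
      = 0x815C45
Bytes: (v>>16)&0xFF=81, (v>>8)&0xFF=5C, v&0xFF=45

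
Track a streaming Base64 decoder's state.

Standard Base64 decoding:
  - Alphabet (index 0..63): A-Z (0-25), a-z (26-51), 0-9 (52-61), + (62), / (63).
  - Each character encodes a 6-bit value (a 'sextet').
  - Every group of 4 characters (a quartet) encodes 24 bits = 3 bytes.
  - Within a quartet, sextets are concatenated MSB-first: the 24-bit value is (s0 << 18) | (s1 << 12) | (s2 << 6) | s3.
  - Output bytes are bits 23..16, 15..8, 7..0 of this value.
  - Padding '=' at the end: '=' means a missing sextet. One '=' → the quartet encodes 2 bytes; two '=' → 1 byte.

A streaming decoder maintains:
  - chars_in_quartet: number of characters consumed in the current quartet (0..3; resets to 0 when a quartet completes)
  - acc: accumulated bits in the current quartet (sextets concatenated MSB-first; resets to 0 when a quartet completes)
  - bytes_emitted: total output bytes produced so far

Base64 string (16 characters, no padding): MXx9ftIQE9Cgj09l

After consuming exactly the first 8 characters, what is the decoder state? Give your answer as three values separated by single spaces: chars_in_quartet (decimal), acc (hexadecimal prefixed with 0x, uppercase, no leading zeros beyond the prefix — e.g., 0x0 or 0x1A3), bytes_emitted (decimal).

After char 0 ('M'=12): chars_in_quartet=1 acc=0xC bytes_emitted=0
After char 1 ('X'=23): chars_in_quartet=2 acc=0x317 bytes_emitted=0
After char 2 ('x'=49): chars_in_quartet=3 acc=0xC5F1 bytes_emitted=0
After char 3 ('9'=61): chars_in_quartet=4 acc=0x317C7D -> emit 31 7C 7D, reset; bytes_emitted=3
After char 4 ('f'=31): chars_in_quartet=1 acc=0x1F bytes_emitted=3
After char 5 ('t'=45): chars_in_quartet=2 acc=0x7ED bytes_emitted=3
After char 6 ('I'=8): chars_in_quartet=3 acc=0x1FB48 bytes_emitted=3
After char 7 ('Q'=16): chars_in_quartet=4 acc=0x7ED210 -> emit 7E D2 10, reset; bytes_emitted=6

Answer: 0 0x0 6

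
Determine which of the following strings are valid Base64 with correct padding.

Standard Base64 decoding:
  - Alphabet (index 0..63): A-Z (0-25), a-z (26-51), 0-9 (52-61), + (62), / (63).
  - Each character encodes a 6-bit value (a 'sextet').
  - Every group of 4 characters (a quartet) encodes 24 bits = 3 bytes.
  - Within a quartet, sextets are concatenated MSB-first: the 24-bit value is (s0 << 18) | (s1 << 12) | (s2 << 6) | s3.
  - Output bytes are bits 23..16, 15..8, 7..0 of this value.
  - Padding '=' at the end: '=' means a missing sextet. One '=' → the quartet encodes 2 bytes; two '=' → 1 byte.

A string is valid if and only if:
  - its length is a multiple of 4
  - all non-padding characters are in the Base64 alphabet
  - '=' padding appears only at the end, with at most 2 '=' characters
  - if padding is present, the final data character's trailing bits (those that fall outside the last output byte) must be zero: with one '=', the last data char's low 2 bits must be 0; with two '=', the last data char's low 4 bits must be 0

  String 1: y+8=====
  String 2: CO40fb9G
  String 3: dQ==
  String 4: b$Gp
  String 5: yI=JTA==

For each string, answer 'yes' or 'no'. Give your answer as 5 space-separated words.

Answer: no yes yes no no

Derivation:
String 1: 'y+8=====' → invalid (5 pad chars (max 2))
String 2: 'CO40fb9G' → valid
String 3: 'dQ==' → valid
String 4: 'b$Gp' → invalid (bad char(s): ['$'])
String 5: 'yI=JTA==' → invalid (bad char(s): ['=']; '=' in middle)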